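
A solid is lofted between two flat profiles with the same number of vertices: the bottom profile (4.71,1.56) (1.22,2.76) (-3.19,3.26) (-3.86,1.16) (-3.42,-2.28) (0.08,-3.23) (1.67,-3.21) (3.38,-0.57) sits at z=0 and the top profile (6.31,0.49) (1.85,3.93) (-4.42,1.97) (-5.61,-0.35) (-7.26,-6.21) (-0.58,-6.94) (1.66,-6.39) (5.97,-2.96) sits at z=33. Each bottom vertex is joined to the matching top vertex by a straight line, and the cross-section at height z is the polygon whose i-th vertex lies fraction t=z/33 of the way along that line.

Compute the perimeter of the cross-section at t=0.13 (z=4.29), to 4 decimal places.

Perimeter at t=0.13: 26.2944

Cross-section at t=0.13: each vertex is (1-t)·p0[i] + t·p1[i].
  v1: (1-0.13)·(4.71,1.56) + 0.13·(6.31,0.49) = (4.9180,1.4209)
  v2: (1-0.13)·(1.22,2.76) + 0.13·(1.85,3.93) = (1.3019,2.9121)
  v3: (1-0.13)·(-3.19,3.26) + 0.13·(-4.42,1.97) = (-3.3499,3.0923)
  v4: (1-0.13)·(-3.86,1.16) + 0.13·(-5.61,-0.35) = (-4.0875,0.9637)
  v5: (1-0.13)·(-3.42,-2.28) + 0.13·(-7.26,-6.21) = (-3.9192,-2.7909)
  v6: (1-0.13)·(0.08,-3.23) + 0.13·(-0.58,-6.94) = (-0.0058,-3.7123)
  v7: (1-0.13)·(1.67,-3.21) + 0.13·(1.66,-6.39) = (1.6687,-3.6234)
  v8: (1-0.13)·(3.38,-0.57) + 0.13·(5.97,-2.96) = (3.7167,-0.8807)
Perimeter = Σ |v_{i+1} − v_i|:
  edge 1→2: √(-3.6161² + 1.4912²) = 3.9115 (running 3.9115)
  edge 2→3: √(-4.6518² + 0.1802²) = 4.6553 (running 8.5668)
  edge 3→4: √(-0.7376² + -2.1286²) = 2.2528 (running 10.8196)
  edge 4→5: √(0.1683² + -3.7546²) = 3.7584 (running 14.5779)
  edge 5→6: √(3.9134² + -0.9214²) = 4.0204 (running 18.5983)
  edge 6→7: √(1.6745² + 0.0889²) = 1.6769 (running 20.2752)
  edge 7→8: √(2.0480² + 2.7427²) = 3.4230 (running 23.6982)
  edge 8→1: √(1.2013² + 2.3016²) = 2.5962 (running 26.2944)
Perimeter = 26.2944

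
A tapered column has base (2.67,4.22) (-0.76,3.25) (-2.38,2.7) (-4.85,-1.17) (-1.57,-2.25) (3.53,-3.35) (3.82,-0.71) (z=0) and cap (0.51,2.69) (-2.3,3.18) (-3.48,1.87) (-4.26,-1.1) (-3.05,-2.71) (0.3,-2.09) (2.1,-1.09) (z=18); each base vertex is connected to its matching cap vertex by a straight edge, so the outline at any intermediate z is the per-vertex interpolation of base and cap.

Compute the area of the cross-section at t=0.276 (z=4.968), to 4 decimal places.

Cross-section at t=0.276: each vertex is (1-t)·p0[i] + t·p1[i].
  v1: (1-0.276)·(2.67,4.22) + 0.276·(0.51,2.69) = (2.0738,3.7977)
  v2: (1-0.276)·(-0.76,3.25) + 0.276·(-2.3,3.18) = (-1.1850,3.2307)
  v3: (1-0.276)·(-2.38,2.7) + 0.276·(-3.48,1.87) = (-2.6836,2.4709)
  v4: (1-0.276)·(-4.85,-1.17) + 0.276·(-4.26,-1.1) = (-4.6872,-1.1507)
  v5: (1-0.276)·(-1.57,-2.25) + 0.276·(-3.05,-2.71) = (-1.9785,-2.3770)
  v6: (1-0.276)·(3.53,-3.35) + 0.276·(0.3,-2.09) = (2.6385,-3.0022)
  v7: (1-0.276)·(3.82,-0.71) + 0.276·(2.1,-1.09) = (3.3453,-0.8149)
Shoelace sum Σ(x_i·y_{i+1} − x_{i+1}·y_i):
  i=1: 2.0738·3.2307 − -1.1850·3.7977 = +11.2004 (running +11.2004)
  i=2: -1.1850·2.4709 − -2.6836·3.2307 = +5.7417 (running +16.9421)
  i=3: -2.6836·-1.1507 − -4.6872·2.4709 = +14.6696 (running +31.6116)
  i=4: -4.6872·-2.3770 − -1.9785·-1.1507 = +8.8646 (running +40.4762)
  i=5: -1.9785·-3.0022 − 2.6385·-2.3770 = +12.2115 (running +52.6878)
  i=6: 2.6385·-0.8149 − 3.3453·-3.0022 = +7.8933 (running +60.5810)
  i=7: 3.3453·3.7977 − 2.0738·-0.8149 = +14.3944 (running +74.9754)
Area = |Σ|/2 = |74.9754|/2 = 37.4877

Area at t=0.276: 37.4877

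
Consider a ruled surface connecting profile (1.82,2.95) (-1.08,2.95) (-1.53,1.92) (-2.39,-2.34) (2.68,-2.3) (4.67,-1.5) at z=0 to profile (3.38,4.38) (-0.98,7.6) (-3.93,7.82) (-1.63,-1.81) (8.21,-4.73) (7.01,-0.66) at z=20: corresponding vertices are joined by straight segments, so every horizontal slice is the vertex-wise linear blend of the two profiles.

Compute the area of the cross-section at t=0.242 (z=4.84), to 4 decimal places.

Cross-section at t=0.242: each vertex is (1-t)·p0[i] + t·p1[i].
  v1: (1-0.242)·(1.82,2.95) + 0.242·(3.38,4.38) = (2.1975,3.2961)
  v2: (1-0.242)·(-1.08,2.95) + 0.242·(-0.98,7.6) = (-1.0558,4.0753)
  v3: (1-0.242)·(-1.53,1.92) + 0.242·(-3.93,7.82) = (-2.1108,3.3478)
  v4: (1-0.242)·(-2.39,-2.34) + 0.242·(-1.63,-1.81) = (-2.2061,-2.2117)
  v5: (1-0.242)·(2.68,-2.3) + 0.242·(8.21,-4.73) = (4.0183,-2.8881)
  v6: (1-0.242)·(4.67,-1.5) + 0.242·(7.01,-0.66) = (5.2363,-1.2967)
Shoelace sum Σ(x_i·y_{i+1} − x_{i+1}·y_i):
  i=1: 2.1975·4.0753 − -1.0558·3.2961 = +12.4355 (running +12.4355)
  i=2: -1.0558·3.3478 − -2.1108·4.0753 = +5.0675 (running +17.5031)
  i=3: -2.1108·-2.2117 − -2.2061·3.3478 = +12.0541 (running +29.5571)
  i=4: -2.2061·-2.8881 − 4.0183·-2.2117 = +15.2586 (running +44.8158)
  i=5: 4.0183·-1.2967 − 5.2363·-2.8881 = +9.9121 (running +54.7279)
  i=6: 5.2363·3.2961 − 2.1975·-1.2967 = +20.1087 (running +74.8366)
Area = |Σ|/2 = |74.8366|/2 = 37.4183

Area at t=0.242: 37.4183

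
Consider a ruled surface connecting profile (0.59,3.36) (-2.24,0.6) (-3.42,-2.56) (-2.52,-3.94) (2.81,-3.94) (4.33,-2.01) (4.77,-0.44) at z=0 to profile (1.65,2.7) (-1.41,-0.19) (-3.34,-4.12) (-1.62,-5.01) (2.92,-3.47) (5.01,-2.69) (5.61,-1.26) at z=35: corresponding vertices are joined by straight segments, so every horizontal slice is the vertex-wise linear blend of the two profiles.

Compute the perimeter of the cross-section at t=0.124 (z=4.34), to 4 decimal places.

Cross-section at t=0.124: each vertex is (1-t)·p0[i] + t·p1[i].
  v1: (1-0.124)·(0.59,3.36) + 0.124·(1.65,2.7) = (0.7214,3.2782)
  v2: (1-0.124)·(-2.24,0.6) + 0.124·(-1.41,-0.19) = (-2.1371,0.5020)
  v3: (1-0.124)·(-3.42,-2.56) + 0.124·(-3.34,-4.12) = (-3.4101,-2.7534)
  v4: (1-0.124)·(-2.52,-3.94) + 0.124·(-1.62,-5.01) = (-2.4084,-4.0727)
  v5: (1-0.124)·(2.81,-3.94) + 0.124·(2.92,-3.47) = (2.8236,-3.8817)
  v6: (1-0.124)·(4.33,-2.01) + 0.124·(5.01,-2.69) = (4.4143,-2.0943)
  v7: (1-0.124)·(4.77,-0.44) + 0.124·(5.61,-1.26) = (4.8742,-0.5417)
Perimeter = Σ |v_{i+1} − v_i|:
  edge 1→2: √(-2.8585² + -2.7761²) = 3.9847 (running 3.9847)
  edge 2→3: √(-1.2730² + -3.2555²) = 3.4955 (running 7.4802)
  edge 3→4: √(1.0017² + -1.3192²) = 1.6564 (running 9.1367)
  edge 4→5: √(5.2320² + 0.1910²) = 5.2355 (running 14.3722)
  edge 5→6: √(1.5907² + 1.7874²) = 2.3927 (running 16.7649)
  edge 6→7: √(0.4598² + 1.5526²) = 1.6193 (running 18.3842)
  edge 7→1: √(-4.1527² + 3.8198²) = 5.6424 (running 24.0266)
Perimeter = 24.0266

Perimeter at t=0.124: 24.0266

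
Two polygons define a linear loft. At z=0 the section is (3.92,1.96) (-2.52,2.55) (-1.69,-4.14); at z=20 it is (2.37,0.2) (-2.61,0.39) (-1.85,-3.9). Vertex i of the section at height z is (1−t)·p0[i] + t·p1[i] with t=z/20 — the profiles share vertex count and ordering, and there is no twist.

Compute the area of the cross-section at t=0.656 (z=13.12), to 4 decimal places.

Area at t=0.656: 13.8940

Cross-section at t=0.656: each vertex is (1-t)·p0[i] + t·p1[i].
  v1: (1-0.656)·(3.92,1.96) + 0.656·(2.37,0.2) = (2.9032,0.8054)
  v2: (1-0.656)·(-2.52,2.55) + 0.656·(-2.61,0.39) = (-2.5790,1.1330)
  v3: (1-0.656)·(-1.69,-4.14) + 0.656·(-1.85,-3.9) = (-1.7950,-3.9826)
Shoelace sum Σ(x_i·y_{i+1} − x_{i+1}·y_i):
  i=1: 2.9032·1.1330 − -2.5790·0.8054 = +5.3667 (running +5.3667)
  i=2: -2.5790·-3.9826 − -1.7950·1.1330 = +12.3049 (running +17.6716)
  i=3: -1.7950·0.8054 − 2.9032·-3.9826 = +10.1164 (running +27.7881)
Area = |Σ|/2 = |27.7881|/2 = 13.8940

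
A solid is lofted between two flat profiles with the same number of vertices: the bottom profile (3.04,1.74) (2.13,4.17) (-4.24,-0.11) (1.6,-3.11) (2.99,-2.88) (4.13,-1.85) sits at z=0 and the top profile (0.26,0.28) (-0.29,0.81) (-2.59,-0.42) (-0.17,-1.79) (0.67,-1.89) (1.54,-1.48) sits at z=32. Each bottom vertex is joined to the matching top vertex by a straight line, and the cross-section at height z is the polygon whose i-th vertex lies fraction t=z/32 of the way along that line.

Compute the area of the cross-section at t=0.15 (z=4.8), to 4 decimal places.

Area at t=0.15: 26.5241

Cross-section at t=0.15: each vertex is (1-t)·p0[i] + t·p1[i].
  v1: (1-0.15)·(3.04,1.74) + 0.15·(0.26,0.28) = (2.6230,1.5210)
  v2: (1-0.15)·(2.13,4.17) + 0.15·(-0.29,0.81) = (1.7670,3.6660)
  v3: (1-0.15)·(-4.24,-0.11) + 0.15·(-2.59,-0.42) = (-3.9925,-0.1565)
  v4: (1-0.15)·(1.6,-3.11) + 0.15·(-0.17,-1.79) = (1.3345,-2.9120)
  v5: (1-0.15)·(2.99,-2.88) + 0.15·(0.67,-1.89) = (2.6420,-2.7315)
  v6: (1-0.15)·(4.13,-1.85) + 0.15·(1.54,-1.48) = (3.7415,-1.7945)
Shoelace sum Σ(x_i·y_{i+1} − x_{i+1}·y_i):
  i=1: 2.6230·3.6660 − 1.7670·1.5210 = +6.9283 (running +6.9283)
  i=2: 1.7670·-0.1565 − -3.9925·3.6660 = +14.3600 (running +21.2883)
  i=3: -3.9925·-2.9120 − 1.3345·-0.1565 = +11.8350 (running +33.1233)
  i=4: 1.3345·-2.7315 − 2.6420·-2.9120 = +4.0483 (running +37.1716)
  i=5: 2.6420·-1.7945 − 3.7415·-2.7315 = +5.4788 (running +42.6504)
  i=6: 3.7415·1.5210 − 2.6230·-1.7945 = +10.3978 (running +53.0482)
Area = |Σ|/2 = |53.0482|/2 = 26.5241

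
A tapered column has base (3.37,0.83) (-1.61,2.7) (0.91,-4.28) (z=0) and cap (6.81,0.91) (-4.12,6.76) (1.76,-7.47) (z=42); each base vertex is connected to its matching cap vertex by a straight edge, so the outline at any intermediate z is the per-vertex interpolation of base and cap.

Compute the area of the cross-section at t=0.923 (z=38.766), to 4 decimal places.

Cross-section at t=0.923: each vertex is (1-t)·p0[i] + t·p1[i].
  v1: (1-0.923)·(3.37,0.83) + 0.923·(6.81,0.91) = (6.5451,0.9038)
  v2: (1-0.923)·(-1.61,2.7) + 0.923·(-4.12,6.76) = (-3.9267,6.4474)
  v3: (1-0.923)·(0.91,-4.28) + 0.923·(1.76,-7.47) = (1.6946,-7.2244)
Shoelace sum Σ(x_i·y_{i+1} − x_{i+1}·y_i):
  i=1: 6.5451·6.4474 − -3.9267·0.9038 = +45.7480 (running +45.7480)
  i=2: -3.9267·-7.2244 − 1.6946·6.4474 = +17.4427 (running +63.1908)
  i=3: 1.6946·0.9038 − 6.5451·-7.2244 = +48.8160 (running +112.0067)
Area = |Σ|/2 = |112.0067|/2 = 56.0034

Area at t=0.923: 56.0034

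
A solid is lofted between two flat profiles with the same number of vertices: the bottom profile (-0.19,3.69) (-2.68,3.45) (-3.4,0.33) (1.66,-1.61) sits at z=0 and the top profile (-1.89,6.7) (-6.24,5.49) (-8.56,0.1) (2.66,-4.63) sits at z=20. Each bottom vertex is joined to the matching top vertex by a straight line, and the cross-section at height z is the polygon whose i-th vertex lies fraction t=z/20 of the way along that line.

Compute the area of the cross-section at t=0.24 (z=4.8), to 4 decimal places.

Cross-section at t=0.24: each vertex is (1-t)·p0[i] + t·p1[i].
  v1: (1-0.24)·(-0.19,3.69) + 0.24·(-1.89,6.7) = (-0.5980,4.4124)
  v2: (1-0.24)·(-2.68,3.45) + 0.24·(-6.24,5.49) = (-3.5344,3.9396)
  v3: (1-0.24)·(-3.4,0.33) + 0.24·(-8.56,0.1) = (-4.6384,0.2748)
  v4: (1-0.24)·(1.66,-1.61) + 0.24·(2.66,-4.63) = (1.9000,-2.3348)
Shoelace sum Σ(x_i·y_{i+1} − x_{i+1}·y_i):
  i=1: -0.5980·3.9396 − -3.5344·4.4124 = +13.2393 (running +13.2393)
  i=2: -3.5344·0.2748 − -4.6384·3.9396 = +17.3022 (running +30.5415)
  i=3: -4.6384·-2.3348 − 1.9000·0.2748 = +10.3076 (running +40.8491)
  i=4: 1.9000·4.4124 − -0.5980·-2.3348 = +6.9873 (running +47.8365)
Area = |Σ|/2 = |47.8365|/2 = 23.9182

Area at t=0.24: 23.9182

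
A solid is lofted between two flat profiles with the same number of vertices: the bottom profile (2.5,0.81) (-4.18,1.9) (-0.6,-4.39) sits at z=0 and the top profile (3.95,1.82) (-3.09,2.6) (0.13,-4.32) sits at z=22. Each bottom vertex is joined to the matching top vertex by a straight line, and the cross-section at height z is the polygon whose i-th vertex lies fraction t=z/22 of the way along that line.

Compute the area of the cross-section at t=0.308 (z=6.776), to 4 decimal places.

Area at t=0.308: 20.2911

Cross-section at t=0.308: each vertex is (1-t)·p0[i] + t·p1[i].
  v1: (1-0.308)·(2.5,0.81) + 0.308·(3.95,1.82) = (2.9466,1.1211)
  v2: (1-0.308)·(-4.18,1.9) + 0.308·(-3.09,2.6) = (-3.8443,2.1156)
  v3: (1-0.308)·(-0.6,-4.39) + 0.308·(0.13,-4.32) = (-0.3752,-4.3684)
Shoelace sum Σ(x_i·y_{i+1} − x_{i+1}·y_i):
  i=1: 2.9466·2.1156 − -3.8443·1.1211 = +10.5436 (running +10.5436)
  i=2: -3.8443·-4.3684 − -0.3752·2.1156 = +17.5872 (running +28.1308)
  i=3: -0.3752·1.1211 − 2.9466·-4.3684 = +12.4515 (running +40.5822)
Area = |Σ|/2 = |40.5822|/2 = 20.2911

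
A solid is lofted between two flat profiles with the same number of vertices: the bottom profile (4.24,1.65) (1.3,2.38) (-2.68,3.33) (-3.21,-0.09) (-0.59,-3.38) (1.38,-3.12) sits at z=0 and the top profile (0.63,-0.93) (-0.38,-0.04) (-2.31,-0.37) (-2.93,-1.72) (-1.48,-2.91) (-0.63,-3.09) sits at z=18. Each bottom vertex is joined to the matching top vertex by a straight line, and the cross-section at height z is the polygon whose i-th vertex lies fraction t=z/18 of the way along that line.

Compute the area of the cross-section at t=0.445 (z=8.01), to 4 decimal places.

Area at t=0.445: 18.3075

Cross-section at t=0.445: each vertex is (1-t)·p0[i] + t·p1[i].
  v1: (1-0.445)·(4.24,1.65) + 0.445·(0.63,-0.93) = (2.6335,0.5019)
  v2: (1-0.445)·(1.3,2.38) + 0.445·(-0.38,-0.04) = (0.5524,1.3031)
  v3: (1-0.445)·(-2.68,3.33) + 0.445·(-2.31,-0.37) = (-2.5153,1.6835)
  v4: (1-0.445)·(-3.21,-0.09) + 0.445·(-2.93,-1.72) = (-3.0854,-0.8154)
  v5: (1-0.445)·(-0.59,-3.38) + 0.445·(-1.48,-2.91) = (-0.9860,-3.1708)
  v6: (1-0.445)·(1.38,-3.12) + 0.445·(-0.63,-3.09) = (0.4855,-3.1066)
Shoelace sum Σ(x_i·y_{i+1} − x_{i+1}·y_i):
  i=1: 2.6335·1.3031 − 0.5524·0.5019 = +3.1545 (running +3.1545)
  i=2: 0.5524·1.6835 − -2.5153·1.3031 = +4.2077 (running +7.3622)
  i=3: -2.5153·-0.8154 − -3.0854·1.6835 = +7.2452 (running +14.6074)
  i=4: -3.0854·-3.1708 − -0.9860·-0.8154 = +8.9794 (running +23.5868)
  i=5: -0.9860·-3.1066 − 0.4855·-3.1708 = +4.6029 (running +28.1897)
  i=6: 0.4855·0.5019 − 2.6335·-3.1066 = +8.4252 (running +36.6149)
Area = |Σ|/2 = |36.6149|/2 = 18.3075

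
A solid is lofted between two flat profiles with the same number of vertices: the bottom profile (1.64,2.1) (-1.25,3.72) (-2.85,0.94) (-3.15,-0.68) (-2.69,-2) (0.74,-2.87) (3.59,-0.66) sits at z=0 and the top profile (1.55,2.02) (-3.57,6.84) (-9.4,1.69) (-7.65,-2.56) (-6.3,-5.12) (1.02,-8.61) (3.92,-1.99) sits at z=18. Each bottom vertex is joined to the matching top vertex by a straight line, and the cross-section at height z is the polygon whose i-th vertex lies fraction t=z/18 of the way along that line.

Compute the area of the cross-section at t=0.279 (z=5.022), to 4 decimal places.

Cross-section at t=0.279: each vertex is (1-t)·p0[i] + t·p1[i].
  v1: (1-0.279)·(1.64,2.1) + 0.279·(1.55,2.02) = (1.6149,2.0777)
  v2: (1-0.279)·(-1.25,3.72) + 0.279·(-3.57,6.84) = (-1.8973,4.5905)
  v3: (1-0.279)·(-2.85,0.94) + 0.279·(-9.4,1.69) = (-4.6775,1.1492)
  v4: (1-0.279)·(-3.15,-0.68) + 0.279·(-7.65,-2.56) = (-4.4055,-1.2045)
  v5: (1-0.279)·(-2.69,-2) + 0.279·(-6.3,-5.12) = (-3.6972,-2.8705)
  v6: (1-0.279)·(0.74,-2.87) + 0.279·(1.02,-8.61) = (0.8181,-4.4715)
  v7: (1-0.279)·(3.59,-0.66) + 0.279·(3.92,-1.99) = (3.6821,-1.0311)
Shoelace sum Σ(x_i·y_{i+1} − x_{i+1}·y_i):
  i=1: 1.6149·4.5905 − -1.8973·2.0777 = +11.3551 (running +11.3551)
  i=2: -1.8973·1.1492 − -4.6775·4.5905 = +19.2913 (running +30.6464)
  i=3: -4.6775·-1.2045 − -4.4055·1.1492 = +10.6971 (running +41.3435)
  i=4: -4.4055·-2.8705 − -3.6972·-1.2045 = +8.1926 (running +49.5360)
  i=5: -3.6972·-4.4715 − 0.8181·-2.8705 = +18.8802 (running +68.4163)
  i=6: 0.8181·-1.0311 − 3.6821·-4.4715 = +15.6207 (running +84.0369)
  i=7: 3.6821·2.0777 − 1.6149·-1.0311 = +9.3152 (running +93.3522)
Area = |Σ|/2 = |93.3522|/2 = 46.6761

Area at t=0.279: 46.6761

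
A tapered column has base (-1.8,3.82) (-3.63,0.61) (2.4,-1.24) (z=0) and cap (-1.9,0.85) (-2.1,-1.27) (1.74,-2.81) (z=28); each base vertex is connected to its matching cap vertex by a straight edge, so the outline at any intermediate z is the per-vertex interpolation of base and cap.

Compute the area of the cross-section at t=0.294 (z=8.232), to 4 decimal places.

Area at t=0.294: 8.9696

Cross-section at t=0.294: each vertex is (1-t)·p0[i] + t·p1[i].
  v1: (1-0.294)·(-1.8,3.82) + 0.294·(-1.9,0.85) = (-1.8294,2.9468)
  v2: (1-0.294)·(-3.63,0.61) + 0.294·(-2.1,-1.27) = (-3.1802,0.0573)
  v3: (1-0.294)·(2.4,-1.24) + 0.294·(1.74,-2.81) = (2.2060,-1.7016)
Shoelace sum Σ(x_i·y_{i+1} − x_{i+1}·y_i):
  i=1: -1.8294·0.0573 − -3.1802·2.9468 = +9.2666 (running +9.2666)
  i=2: -3.1802·-1.7016 − 2.2060·0.0573 = +5.2850 (running +14.5516)
  i=3: 2.2060·2.9468 − -1.8294·-1.7016 = +3.3877 (running +17.9393)
Area = |Σ|/2 = |17.9393|/2 = 8.9696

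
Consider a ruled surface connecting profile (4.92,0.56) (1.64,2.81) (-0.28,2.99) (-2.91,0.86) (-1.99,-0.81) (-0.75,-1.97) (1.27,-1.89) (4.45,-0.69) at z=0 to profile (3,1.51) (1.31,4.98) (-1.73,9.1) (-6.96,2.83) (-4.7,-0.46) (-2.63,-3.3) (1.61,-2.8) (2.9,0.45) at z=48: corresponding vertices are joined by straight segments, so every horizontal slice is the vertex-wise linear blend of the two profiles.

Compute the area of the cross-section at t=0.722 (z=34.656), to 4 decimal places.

Cross-section at t=0.722: each vertex is (1-t)·p0[i] + t·p1[i].
  v1: (1-0.722)·(4.92,0.56) + 0.722·(3,1.51) = (3.5338,1.2459)
  v2: (1-0.722)·(1.64,2.81) + 0.722·(1.31,4.98) = (1.4017,4.3767)
  v3: (1-0.722)·(-0.28,2.99) + 0.722·(-1.73,9.1) = (-1.3269,7.4014)
  v4: (1-0.722)·(-2.91,0.86) + 0.722·(-6.96,2.83) = (-5.8341,2.2823)
  v5: (1-0.722)·(-1.99,-0.81) + 0.722·(-4.7,-0.46) = (-3.9466,-0.5573)
  v6: (1-0.722)·(-0.75,-1.97) + 0.722·(-2.63,-3.3) = (-2.1074,-2.9303)
  v7: (1-0.722)·(1.27,-1.89) + 0.722·(1.61,-2.8) = (1.5155,-2.5470)
  v8: (1-0.722)·(4.45,-0.69) + 0.722·(2.9,0.45) = (3.3309,0.1331)
Shoelace sum Σ(x_i·y_{i+1} − x_{i+1}·y_i):
  i=1: 3.5338·4.3767 − 1.4017·1.2459 = +13.7199 (running +13.7199)
  i=2: 1.4017·7.4014 − -1.3269·4.3767 = +16.1824 (running +29.9023)
  i=3: -1.3269·2.2823 − -5.8341·7.4014 = +40.1522 (running +70.0545)
  i=4: -5.8341·-0.5573 − -3.9466·2.2823 = +12.2589 (running +82.3133)
  i=5: -3.9466·-2.9303 − -2.1074·-0.5573 = +10.3902 (running +92.7035)
  i=6: -2.1074·-2.5470 − 1.5155·-2.9303 = +9.8082 (running +102.5118)
  i=7: 1.5155·0.1331 − 3.3309·-2.5470 = +8.6855 (running +111.1973)
  i=8: 3.3309·1.2459 − 3.5338·0.1331 = +3.6797 (running +114.8770)
Area = |Σ|/2 = |114.8770|/2 = 57.4385

Area at t=0.722: 57.4385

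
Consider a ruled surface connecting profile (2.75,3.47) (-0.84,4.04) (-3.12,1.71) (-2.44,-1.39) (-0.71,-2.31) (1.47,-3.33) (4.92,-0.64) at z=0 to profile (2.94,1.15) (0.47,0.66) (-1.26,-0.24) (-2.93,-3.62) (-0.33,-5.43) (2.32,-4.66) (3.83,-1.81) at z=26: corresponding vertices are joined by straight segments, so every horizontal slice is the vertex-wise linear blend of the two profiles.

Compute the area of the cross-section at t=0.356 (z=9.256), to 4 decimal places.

Cross-section at t=0.356: each vertex is (1-t)·p0[i] + t·p1[i].
  v1: (1-0.356)·(2.75,3.47) + 0.356·(2.94,1.15) = (2.8176,2.6441)
  v2: (1-0.356)·(-0.84,4.04) + 0.356·(0.47,0.66) = (-0.3736,2.8367)
  v3: (1-0.356)·(-3.12,1.71) + 0.356·(-1.26,-0.24) = (-2.4578,1.0158)
  v4: (1-0.356)·(-2.44,-1.39) + 0.356·(-2.93,-3.62) = (-2.6144,-2.1839)
  v5: (1-0.356)·(-0.71,-2.31) + 0.356·(-0.33,-5.43) = (-0.5747,-3.4207)
  v6: (1-0.356)·(1.47,-3.33) + 0.356·(2.32,-4.66) = (1.7726,-3.8035)
  v7: (1-0.356)·(4.92,-0.64) + 0.356·(3.83,-1.81) = (4.5320,-1.0565)
Shoelace sum Σ(x_i·y_{i+1} − x_{i+1}·y_i):
  i=1: 2.8176·2.8367 − -0.3736·2.6441 = +8.9808 (running +8.9808)
  i=2: -0.3736·1.0158 − -2.4578·2.8367 = +6.5927 (running +15.5735)
  i=3: -2.4578·-2.1839 − -2.6144·1.0158 = +8.0234 (running +23.5968)
  i=4: -2.6144·-3.4207 − -0.5747·-2.1839 = +7.6881 (running +31.2850)
  i=5: -0.5747·-3.8035 − 1.7726·-3.4207 = +8.2495 (running +39.5345)
  i=6: 1.7726·-1.0565 − 4.5320·-3.8035 = +15.3644 (running +54.8989)
  i=7: 4.5320·2.6441 − 2.8176·-1.0565 = +14.9598 (running +69.8587)
Area = |Σ|/2 = |69.8587|/2 = 34.9293

Area at t=0.356: 34.9293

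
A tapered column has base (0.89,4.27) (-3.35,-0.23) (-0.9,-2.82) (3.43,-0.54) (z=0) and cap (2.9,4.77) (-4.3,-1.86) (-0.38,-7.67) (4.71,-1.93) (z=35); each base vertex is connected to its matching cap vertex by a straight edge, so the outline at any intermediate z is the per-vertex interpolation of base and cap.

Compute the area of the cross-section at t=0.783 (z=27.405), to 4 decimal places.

Area at t=0.783: 48.2636

Cross-section at t=0.783: each vertex is (1-t)·p0[i] + t·p1[i].
  v1: (1-0.783)·(0.89,4.27) + 0.783·(2.9,4.77) = (2.4638,4.6615)
  v2: (1-0.783)·(-3.35,-0.23) + 0.783·(-4.3,-1.86) = (-4.0938,-1.5063)
  v3: (1-0.783)·(-0.9,-2.82) + 0.783·(-0.38,-7.67) = (-0.4928,-6.6175)
  v4: (1-0.783)·(3.43,-0.54) + 0.783·(4.71,-1.93) = (4.4322,-1.6284)
Shoelace sum Σ(x_i·y_{i+1} − x_{i+1}·y_i):
  i=1: 2.4638·-1.5063 − -4.0938·4.6615 = +15.3722 (running +15.3722)
  i=2: -4.0938·-6.6175 − -0.4928·-1.5063 = +26.3489 (running +41.7211)
  i=3: -0.4928·-1.6284 − 4.4322·-6.6175 = +30.1331 (running +71.8542)
  i=4: 4.4322·4.6615 − 2.4638·-1.6284 = +24.6729 (running +96.5271)
Area = |Σ|/2 = |96.5271|/2 = 48.2636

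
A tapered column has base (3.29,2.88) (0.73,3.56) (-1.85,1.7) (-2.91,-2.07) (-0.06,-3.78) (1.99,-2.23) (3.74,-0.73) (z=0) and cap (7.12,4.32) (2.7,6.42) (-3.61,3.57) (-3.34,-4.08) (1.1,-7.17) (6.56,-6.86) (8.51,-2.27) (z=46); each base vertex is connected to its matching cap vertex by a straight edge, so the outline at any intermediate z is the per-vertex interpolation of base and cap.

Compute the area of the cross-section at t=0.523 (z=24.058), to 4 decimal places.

Cross-section at t=0.523: each vertex is (1-t)·p0[i] + t·p1[i].
  v1: (1-0.523)·(3.29,2.88) + 0.523·(7.12,4.32) = (5.2931,3.6331)
  v2: (1-0.523)·(0.73,3.56) + 0.523·(2.7,6.42) = (1.7603,5.0558)
  v3: (1-0.523)·(-1.85,1.7) + 0.523·(-3.61,3.57) = (-2.7705,2.6780)
  v4: (1-0.523)·(-2.91,-2.07) + 0.523·(-3.34,-4.08) = (-3.1349,-3.1212)
  v5: (1-0.523)·(-0.06,-3.78) + 0.523·(1.1,-7.17) = (0.5467,-5.5530)
  v6: (1-0.523)·(1.99,-2.23) + 0.523·(6.56,-6.86) = (4.3801,-4.6515)
  v7: (1-0.523)·(3.74,-0.73) + 0.523·(8.51,-2.27) = (6.2347,-1.5354)
Shoelace sum Σ(x_i·y_{i+1} − x_{i+1}·y_i):
  i=1: 5.2931·5.0558 − 1.7603·3.6331 = +20.3653 (running +20.3653)
  i=2: 1.7603·2.6780 − -2.7705·5.0558 = +18.7211 (running +39.0863)
  i=3: -2.7705·-3.1212 − -3.1349·2.6780 = +17.0426 (running +56.1289)
  i=4: -3.1349·-5.5530 − 0.5467·-3.1212 = +19.1143 (running +75.2432)
  i=5: 0.5467·-4.6515 − 4.3801·-5.5530 = +21.7797 (running +97.0229)
  i=6: 4.3801·-1.5354 − 6.2347·-4.6515 = +22.2754 (running +119.2983)
  i=7: 6.2347·3.6331 − 5.2931·-1.5354 = +30.7786 (running +150.0769)
Area = |Σ|/2 = |150.0769|/2 = 75.0384

Area at t=0.523: 75.0384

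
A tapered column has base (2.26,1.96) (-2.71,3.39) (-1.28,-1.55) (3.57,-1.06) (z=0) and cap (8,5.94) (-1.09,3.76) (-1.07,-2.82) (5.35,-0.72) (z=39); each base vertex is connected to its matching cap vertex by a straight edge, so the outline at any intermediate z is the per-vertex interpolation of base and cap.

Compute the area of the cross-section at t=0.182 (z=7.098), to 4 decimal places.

Area at t=0.182: 24.2150

Cross-section at t=0.182: each vertex is (1-t)·p0[i] + t·p1[i].
  v1: (1-0.182)·(2.26,1.96) + 0.182·(8,5.94) = (3.3047,2.6844)
  v2: (1-0.182)·(-2.71,3.39) + 0.182·(-1.09,3.76) = (-2.4152,3.4573)
  v3: (1-0.182)·(-1.28,-1.55) + 0.182·(-1.07,-2.82) = (-1.2418,-1.7811)
  v4: (1-0.182)·(3.57,-1.06) + 0.182·(5.35,-0.72) = (3.8940,-0.9981)
Shoelace sum Σ(x_i·y_{i+1} − x_{i+1}·y_i):
  i=1: 3.3047·3.4573 − -2.4152·2.6844 = +17.9086 (running +17.9086)
  i=2: -2.4152·-1.7811 − -1.2418·3.4573 = +8.5950 (running +26.5036)
  i=3: -1.2418·-0.9981 − 3.8940·-1.7811 = +8.1751 (running +34.6787)
  i=4: 3.8940·2.6844 − 3.3047·-0.9981 = +13.7513 (running +48.4299)
Area = |Σ|/2 = |48.4299|/2 = 24.2150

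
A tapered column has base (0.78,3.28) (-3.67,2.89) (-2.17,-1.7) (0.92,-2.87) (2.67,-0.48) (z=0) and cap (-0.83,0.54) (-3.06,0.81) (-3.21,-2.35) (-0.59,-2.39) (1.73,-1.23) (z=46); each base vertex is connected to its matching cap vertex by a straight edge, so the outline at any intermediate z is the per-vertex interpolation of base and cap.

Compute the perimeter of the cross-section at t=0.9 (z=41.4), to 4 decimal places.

Cross-section at t=0.9: each vertex is (1-t)·p0[i] + t·p1[i].
  v1: (1-0.9)·(0.78,3.28) + 0.9·(-0.83,0.54) = (-0.6690,0.8140)
  v2: (1-0.9)·(-3.67,2.89) + 0.9·(-3.06,0.81) = (-3.1210,1.0180)
  v3: (1-0.9)·(-2.17,-1.7) + 0.9·(-3.21,-2.35) = (-3.1060,-2.2850)
  v4: (1-0.9)·(0.92,-2.87) + 0.9·(-0.59,-2.39) = (-0.4390,-2.4380)
  v5: (1-0.9)·(2.67,-0.48) + 0.9·(1.73,-1.23) = (1.8240,-1.1550)
Perimeter = Σ |v_{i+1} − v_i|:
  edge 1→2: √(-2.4520² + 0.2040²) = 2.4605 (running 2.4605)
  edge 2→3: √(0.0150² + -3.3030²) = 3.3030 (running 5.7635)
  edge 3→4: √(2.6670² + -0.1530²) = 2.6714 (running 8.4349)
  edge 4→5: √(2.2630² + 1.2830²) = 2.6014 (running 11.0363)
  edge 5→1: √(-2.4930² + 1.9690²) = 3.1768 (running 14.2131)
Perimeter = 14.2131

Perimeter at t=0.9: 14.2131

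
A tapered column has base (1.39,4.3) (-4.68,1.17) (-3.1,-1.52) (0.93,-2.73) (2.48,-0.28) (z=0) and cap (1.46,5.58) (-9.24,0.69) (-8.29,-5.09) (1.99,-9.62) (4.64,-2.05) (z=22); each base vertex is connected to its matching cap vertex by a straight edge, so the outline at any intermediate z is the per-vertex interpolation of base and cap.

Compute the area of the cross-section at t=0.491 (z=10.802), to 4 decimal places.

Area at t=0.491: 70.8455

Cross-section at t=0.491: each vertex is (1-t)·p0[i] + t·p1[i].
  v1: (1-0.491)·(1.39,4.3) + 0.491·(1.46,5.58) = (1.4244,4.9285)
  v2: (1-0.491)·(-4.68,1.17) + 0.491·(-9.24,0.69) = (-6.9190,0.9343)
  v3: (1-0.491)·(-3.1,-1.52) + 0.491·(-8.29,-5.09) = (-5.6483,-3.2729)
  v4: (1-0.491)·(0.93,-2.73) + 0.491·(1.99,-9.62) = (1.4505,-6.1130)
  v5: (1-0.491)·(2.48,-0.28) + 0.491·(4.64,-2.05) = (3.5406,-1.1491)
Shoelace sum Σ(x_i·y_{i+1} − x_{i+1}·y_i):
  i=1: 1.4244·0.9343 − -6.9190·4.9285 = +35.4308 (running +35.4308)
  i=2: -6.9190·-3.2729 − -5.6483·0.9343 = +27.9222 (running +63.3529)
  i=3: -5.6483·-6.1130 − 1.4505·-3.2729 = +39.2751 (running +102.6280)
  i=4: 1.4505·-1.1491 − 3.5406·-6.1130 = +19.9767 (running +122.6048)
  i=5: 3.5406·4.9285 − 1.4244·-1.1491 = +19.0863 (running +141.6911)
Area = |Σ|/2 = |141.6911|/2 = 70.8455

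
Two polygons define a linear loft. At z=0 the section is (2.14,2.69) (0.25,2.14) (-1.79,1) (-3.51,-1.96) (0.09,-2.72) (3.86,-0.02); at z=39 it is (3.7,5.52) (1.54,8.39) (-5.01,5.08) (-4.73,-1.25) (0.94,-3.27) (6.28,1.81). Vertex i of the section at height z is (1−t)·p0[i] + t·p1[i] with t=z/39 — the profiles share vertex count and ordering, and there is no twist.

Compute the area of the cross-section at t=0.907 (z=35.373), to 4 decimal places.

Cross-section at t=0.907: each vertex is (1-t)·p0[i] + t·p1[i].
  v1: (1-0.907)·(2.14,2.69) + 0.907·(3.7,5.52) = (3.5549,5.2568)
  v2: (1-0.907)·(0.25,2.14) + 0.907·(1.54,8.39) = (1.4200,7.8088)
  v3: (1-0.907)·(-1.79,1) + 0.907·(-5.01,5.08) = (-4.7105,4.7006)
  v4: (1-0.907)·(-3.51,-1.96) + 0.907·(-4.73,-1.25) = (-4.6165,-1.3160)
  v5: (1-0.907)·(0.09,-2.72) + 0.907·(0.94,-3.27) = (0.8609,-3.2188)
  v6: (1-0.907)·(3.86,-0.02) + 0.907·(6.28,1.81) = (6.0549,1.6398)
Shoelace sum Σ(x_i·y_{i+1} − x_{i+1}·y_i):
  i=1: 3.5549·7.8088 − 1.4200·5.2568 = +20.2947 (running +20.2947)
  i=2: 1.4200·4.7006 − -4.7105·7.8088 = +43.4584 (running +63.7530)
  i=3: -4.7105·-1.3160 − -4.6165·4.7006 = +27.8995 (running +91.6526)
  i=4: -4.6165·-3.2188 − 0.8609·-1.3160 = +15.9930 (running +107.6455)
  i=5: 0.8609·1.6398 − 6.0549·-3.2188 = +20.9017 (running +128.5473)
  i=6: 6.0549·5.2568 − 3.5549·1.6398 = +26.0003 (running +154.5476)
Area = |Σ|/2 = |154.5476|/2 = 77.2738

Area at t=0.907: 77.2738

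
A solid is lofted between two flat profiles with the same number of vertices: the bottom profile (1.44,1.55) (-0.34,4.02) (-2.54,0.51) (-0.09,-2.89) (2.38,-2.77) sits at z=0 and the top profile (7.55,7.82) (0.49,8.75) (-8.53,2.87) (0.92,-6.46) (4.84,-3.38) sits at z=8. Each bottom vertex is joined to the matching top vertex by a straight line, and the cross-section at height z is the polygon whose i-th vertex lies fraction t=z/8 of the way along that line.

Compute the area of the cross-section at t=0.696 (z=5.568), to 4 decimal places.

Area at t=0.696: 93.4746

Cross-section at t=0.696: each vertex is (1-t)·p0[i] + t·p1[i].
  v1: (1-0.696)·(1.44,1.55) + 0.696·(7.55,7.82) = (5.6926,5.9139)
  v2: (1-0.696)·(-0.34,4.02) + 0.696·(0.49,8.75) = (0.2377,7.3121)
  v3: (1-0.696)·(-2.54,0.51) + 0.696·(-8.53,2.87) = (-6.7090,2.1526)
  v4: (1-0.696)·(-0.09,-2.89) + 0.696·(0.92,-6.46) = (0.6130,-5.3747)
  v5: (1-0.696)·(2.38,-2.77) + 0.696·(4.84,-3.38) = (4.0922,-3.1946)
Shoelace sum Σ(x_i·y_{i+1} − x_{i+1}·y_i):
  i=1: 5.6926·7.3121 − 0.2377·5.9139 = +40.2188 (running +40.2188)
  i=2: 0.2377·2.1526 − -6.7090·7.3121 = +49.5687 (running +89.7875)
  i=3: -6.7090·-5.3747 − 0.6130·2.1526 = +34.7398 (running +124.5273)
  i=4: 0.6130·-3.1946 − 4.0922·-5.3747 = +20.0361 (running +144.5633)
  i=5: 4.0922·5.9139 − 5.6926·-3.1946 = +42.3859 (running +186.9493)
Area = |Σ|/2 = |186.9493|/2 = 93.4746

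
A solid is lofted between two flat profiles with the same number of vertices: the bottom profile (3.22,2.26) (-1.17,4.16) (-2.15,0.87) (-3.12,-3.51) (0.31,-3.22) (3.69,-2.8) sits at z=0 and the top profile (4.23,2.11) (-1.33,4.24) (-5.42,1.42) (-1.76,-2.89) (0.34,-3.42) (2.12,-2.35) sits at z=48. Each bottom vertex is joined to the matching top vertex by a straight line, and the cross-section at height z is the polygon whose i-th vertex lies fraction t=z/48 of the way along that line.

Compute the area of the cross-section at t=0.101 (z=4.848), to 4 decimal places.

Area at t=0.101: 37.7311

Cross-section at t=0.101: each vertex is (1-t)·p0[i] + t·p1[i].
  v1: (1-0.101)·(3.22,2.26) + 0.101·(4.23,2.11) = (3.3220,2.2448)
  v2: (1-0.101)·(-1.17,4.16) + 0.101·(-1.33,4.24) = (-1.1862,4.1681)
  v3: (1-0.101)·(-2.15,0.87) + 0.101·(-5.42,1.42) = (-2.4803,0.9255)
  v4: (1-0.101)·(-3.12,-3.51) + 0.101·(-1.76,-2.89) = (-2.9826,-3.4474)
  v5: (1-0.101)·(0.31,-3.22) + 0.101·(0.34,-3.42) = (0.3130,-3.2402)
  v6: (1-0.101)·(3.69,-2.8) + 0.101·(2.12,-2.35) = (3.5314,-2.7546)
Shoelace sum Σ(x_i·y_{i+1} − x_{i+1}·y_i):
  i=1: 3.3220·4.1681 − -1.1862·2.2448 = +16.5092 (running +16.5092)
  i=2: -1.1862·0.9255 − -2.4803·4.1681 = +9.2401 (running +25.7493)
  i=3: -2.4803·-3.4474 − -2.9826·0.9255 = +11.3110 (running +37.0603)
  i=4: -2.9826·-3.2402 − 0.3130·-3.4474 = +10.7435 (running +47.8038)
  i=5: 0.3130·-2.7546 − 3.5314·-3.2402 = +10.5803 (running +58.3840)
  i=6: 3.5314·2.2448 − 3.3220·-2.7546 = +17.0782 (running +75.4622)
Area = |Σ|/2 = |75.4622|/2 = 37.7311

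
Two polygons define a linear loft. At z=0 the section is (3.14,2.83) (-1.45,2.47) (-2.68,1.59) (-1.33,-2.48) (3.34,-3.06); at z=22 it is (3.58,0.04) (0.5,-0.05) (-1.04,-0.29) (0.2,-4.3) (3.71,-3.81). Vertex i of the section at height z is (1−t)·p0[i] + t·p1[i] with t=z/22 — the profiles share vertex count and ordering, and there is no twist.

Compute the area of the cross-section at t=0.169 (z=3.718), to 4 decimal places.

Area at t=0.169: 25.9640

Cross-section at t=0.169: each vertex is (1-t)·p0[i] + t·p1[i].
  v1: (1-0.169)·(3.14,2.83) + 0.169·(3.58,0.04) = (3.2144,2.3585)
  v2: (1-0.169)·(-1.45,2.47) + 0.169·(0.5,-0.05) = (-1.1204,2.0441)
  v3: (1-0.169)·(-2.68,1.59) + 0.169·(-1.04,-0.29) = (-2.4028,1.2723)
  v4: (1-0.169)·(-1.33,-2.48) + 0.169·(0.2,-4.3) = (-1.0714,-2.7876)
  v5: (1-0.169)·(3.34,-3.06) + 0.169·(3.71,-3.81) = (3.4025,-3.1867)
Shoelace sum Σ(x_i·y_{i+1} − x_{i+1}·y_i):
  i=1: 3.2144·2.0441 − -1.1204·2.3585 = +9.2131 (running +9.2131)
  i=2: -1.1204·1.2723 − -2.4028·2.0441 = +3.4862 (running +12.6993)
  i=3: -2.4028·-2.7876 − -1.0714·1.2723 = +8.0613 (running +20.7605)
  i=4: -1.0714·-3.1867 − 3.4025·-2.7876 = +12.8992 (running +33.6597)
  i=5: 3.4025·2.3585 − 3.2144·-3.1867 = +18.2682 (running +51.9279)
Area = |Σ|/2 = |51.9279|/2 = 25.9640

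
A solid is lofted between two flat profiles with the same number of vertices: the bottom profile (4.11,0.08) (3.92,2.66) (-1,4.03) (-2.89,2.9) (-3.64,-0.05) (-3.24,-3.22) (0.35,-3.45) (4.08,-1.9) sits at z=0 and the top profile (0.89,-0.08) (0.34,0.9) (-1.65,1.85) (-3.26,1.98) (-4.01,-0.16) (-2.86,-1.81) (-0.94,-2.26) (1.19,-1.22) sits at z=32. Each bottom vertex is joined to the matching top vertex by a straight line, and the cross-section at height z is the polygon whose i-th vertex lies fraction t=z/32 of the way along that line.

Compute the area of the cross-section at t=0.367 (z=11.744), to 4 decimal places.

Area at t=0.367: 33.2173

Cross-section at t=0.367: each vertex is (1-t)·p0[i] + t·p1[i].
  v1: (1-0.367)·(4.11,0.08) + 0.367·(0.89,-0.08) = (2.9283,0.0213)
  v2: (1-0.367)·(3.92,2.66) + 0.367·(0.34,0.9) = (2.6061,2.0141)
  v3: (1-0.367)·(-1,4.03) + 0.367·(-1.65,1.85) = (-1.2386,3.2299)
  v4: (1-0.367)·(-2.89,2.9) + 0.367·(-3.26,1.98) = (-3.0258,2.5624)
  v5: (1-0.367)·(-3.64,-0.05) + 0.367·(-4.01,-0.16) = (-3.7758,-0.0904)
  v6: (1-0.367)·(-3.24,-3.22) + 0.367·(-2.86,-1.81) = (-3.1005,-2.7025)
  v7: (1-0.367)·(0.35,-3.45) + 0.367·(-0.94,-2.26) = (-0.1234,-3.0133)
  v8: (1-0.367)·(4.08,-1.9) + 0.367·(1.19,-1.22) = (3.0194,-1.6504)
Shoelace sum Σ(x_i·y_{i+1} − x_{i+1}·y_i):
  i=1: 2.9283·2.0141 − 2.6061·0.0213 = +5.8423 (running +5.8423)
  i=2: 2.6061·3.2299 − -1.2386·2.0141 = +10.9122 (running +16.7545)
  i=3: -1.2386·2.5624 − -3.0258·3.2299 = +6.5995 (running +23.3540)
  i=4: -3.0258·-0.0904 − -3.7758·2.5624 = +9.9484 (running +33.3024)
  i=5: -3.7758·-2.7025 − -3.1005·-0.0904 = +9.9240 (running +43.2264)
  i=6: -3.1005·-3.0133 − -0.1234·-2.7025 = +9.0092 (running +52.2356)
  i=7: -0.1234·-1.6504 − 3.0194·-3.0133 = +9.3019 (running +61.5375)
  i=8: 3.0194·0.0213 − 2.9283·-1.6504 = +4.8972 (running +66.4346)
Area = |Σ|/2 = |66.4346|/2 = 33.2173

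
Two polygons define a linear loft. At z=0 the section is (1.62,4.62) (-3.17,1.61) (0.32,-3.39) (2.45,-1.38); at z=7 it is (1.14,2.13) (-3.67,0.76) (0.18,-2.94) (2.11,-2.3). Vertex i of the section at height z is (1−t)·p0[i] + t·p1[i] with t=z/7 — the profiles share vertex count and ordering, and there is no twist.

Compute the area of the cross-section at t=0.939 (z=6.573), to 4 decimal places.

Cross-section at t=0.939: each vertex is (1-t)·p0[i] + t·p1[i].
  v1: (1-0.939)·(1.62,4.62) + 0.939·(1.14,2.13) = (1.1693,2.2819)
  v2: (1-0.939)·(-3.17,1.61) + 0.939·(-3.67,0.76) = (-3.6395,0.8119)
  v3: (1-0.939)·(0.32,-3.39) + 0.939·(0.18,-2.94) = (0.1885,-2.9674)
  v4: (1-0.939)·(2.45,-1.38) + 0.939·(2.11,-2.3) = (2.1307,-2.2439)
Shoelace sum Σ(x_i·y_{i+1} − x_{i+1}·y_i):
  i=1: 1.1693·0.8119 − -3.6395·2.2819 = +9.2542 (running +9.2542)
  i=2: -3.6395·-2.9674 − 0.1885·0.8119 = +10.6470 (running +19.9012)
  i=3: 0.1885·-2.2439 − 2.1307·-2.9674 = +5.8998 (running +25.8010)
  i=4: 2.1307·2.2819 − 1.1693·-2.2439 = +7.4858 (running +33.2868)
Area = |Σ|/2 = |33.2868|/2 = 16.6434

Area at t=0.939: 16.6434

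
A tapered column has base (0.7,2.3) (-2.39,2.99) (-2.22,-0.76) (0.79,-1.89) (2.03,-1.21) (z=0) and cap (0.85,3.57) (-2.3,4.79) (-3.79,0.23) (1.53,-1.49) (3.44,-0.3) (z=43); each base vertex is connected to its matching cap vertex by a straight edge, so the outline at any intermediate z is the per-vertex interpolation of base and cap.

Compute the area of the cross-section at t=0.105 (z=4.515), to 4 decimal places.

Area at t=0.105: 15.6717

Cross-section at t=0.105: each vertex is (1-t)·p0[i] + t·p1[i].
  v1: (1-0.105)·(0.7,2.3) + 0.105·(0.85,3.57) = (0.7157,2.4333)
  v2: (1-0.105)·(-2.39,2.99) + 0.105·(-2.3,4.79) = (-2.3805,3.1790)
  v3: (1-0.105)·(-2.22,-0.76) + 0.105·(-3.79,0.23) = (-2.3849,-0.6561)
  v4: (1-0.105)·(0.79,-1.89) + 0.105·(1.53,-1.49) = (0.8677,-1.8480)
  v5: (1-0.105)·(2.03,-1.21) + 0.105·(3.44,-0.3) = (2.1780,-1.1145)
Shoelace sum Σ(x_i·y_{i+1} − x_{i+1}·y_i):
  i=1: 0.7157·3.1790 − -2.3805·2.4333 = +8.0681 (running +8.0681)
  i=2: -2.3805·-0.6561 − -2.3849·3.1790 = +9.1432 (running +17.2113)
  i=3: -2.3849·-1.8480 − 0.8677·-0.6561 = +4.9765 (running +22.1877)
  i=4: 0.8677·-1.1145 − 2.1780·-1.8480 = +3.0580 (running +25.2458)
  i=5: 2.1780·2.4333 − 0.7157·-1.1145 = +6.0976 (running +31.3434)
Area = |Σ|/2 = |31.3434|/2 = 15.6717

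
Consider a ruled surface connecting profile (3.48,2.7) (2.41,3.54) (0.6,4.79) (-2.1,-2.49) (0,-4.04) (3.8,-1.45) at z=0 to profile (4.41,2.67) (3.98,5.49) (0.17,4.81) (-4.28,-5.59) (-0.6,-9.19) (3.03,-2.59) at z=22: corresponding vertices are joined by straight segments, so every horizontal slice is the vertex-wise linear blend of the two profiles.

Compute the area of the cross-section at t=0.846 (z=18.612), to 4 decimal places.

Area at t=0.846: 61.7761

Cross-section at t=0.846: each vertex is (1-t)·p0[i] + t·p1[i].
  v1: (1-0.846)·(3.48,2.7) + 0.846·(4.41,2.67) = (4.2668,2.6746)
  v2: (1-0.846)·(2.41,3.54) + 0.846·(3.98,5.49) = (3.7382,5.1897)
  v3: (1-0.846)·(0.6,4.79) + 0.846·(0.17,4.81) = (0.2362,4.8069)
  v4: (1-0.846)·(-2.1,-2.49) + 0.846·(-4.28,-5.59) = (-3.9443,-5.1126)
  v5: (1-0.846)·(0,-4.04) + 0.846·(-0.6,-9.19) = (-0.5076,-8.3969)
  v6: (1-0.846)·(3.8,-1.45) + 0.846·(3.03,-2.59) = (3.1486,-2.4144)
Shoelace sum Σ(x_i·y_{i+1} − x_{i+1}·y_i):
  i=1: 4.2668·5.1897 − 3.7382·2.6746 = +12.1450 (running +12.1450)
  i=2: 3.7382·4.8069 − 0.2362·5.1897 = +16.7434 (running +28.8884)
  i=3: 0.2362·-5.1126 − -3.9443·4.8069 = +17.7521 (running +46.6405)
  i=4: -3.9443·-8.3969 − -0.5076·-5.1126 = +30.5246 (running +77.1651)
  i=5: -0.5076·-2.4144 − 3.1486·-8.3969 = +27.6639 (running +104.8290)
  i=6: 3.1486·2.6746 − 4.2668·-2.4144 = +18.7231 (running +123.5521)
Area = |Σ|/2 = |123.5521|/2 = 61.7761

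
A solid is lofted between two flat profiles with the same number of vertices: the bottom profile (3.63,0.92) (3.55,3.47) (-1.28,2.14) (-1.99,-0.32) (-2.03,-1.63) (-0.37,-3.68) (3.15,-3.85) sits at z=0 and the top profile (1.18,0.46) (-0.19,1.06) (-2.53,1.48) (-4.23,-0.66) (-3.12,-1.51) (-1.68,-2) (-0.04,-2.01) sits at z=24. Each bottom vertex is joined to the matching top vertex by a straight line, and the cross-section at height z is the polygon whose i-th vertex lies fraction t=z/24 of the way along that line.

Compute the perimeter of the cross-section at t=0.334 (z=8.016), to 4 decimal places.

Cross-section at t=0.334: each vertex is (1-t)·p0[i] + t·p1[i].
  v1: (1-0.334)·(3.63,0.92) + 0.334·(1.18,0.46) = (2.8117,0.7664)
  v2: (1-0.334)·(3.55,3.47) + 0.334·(-0.19,1.06) = (2.3008,2.6651)
  v3: (1-0.334)·(-1.28,2.14) + 0.334·(-2.53,1.48) = (-1.6975,1.9196)
  v4: (1-0.334)·(-1.99,-0.32) + 0.334·(-4.23,-0.66) = (-2.7382,-0.4336)
  v5: (1-0.334)·(-2.03,-1.63) + 0.334·(-3.12,-1.51) = (-2.3941,-1.5899)
  v6: (1-0.334)·(-0.37,-3.68) + 0.334·(-1.68,-2) = (-0.8075,-3.1189)
  v7: (1-0.334)·(3.15,-3.85) + 0.334·(-0.04,-2.01) = (2.0845,-3.2354)
Perimeter = Σ |v_{i+1} − v_i|:
  edge 1→2: √(-0.5109² + 1.8987²) = 1.9662 (running 1.9662)
  edge 2→3: √(-3.9983² + -0.7455²) = 4.0672 (running 6.0335)
  edge 3→4: √(-1.0407² + -2.3531²) = 2.5730 (running 8.6064)
  edge 4→5: √(0.3441² + -1.1564²) = 1.2065 (running 9.8129)
  edge 5→6: √(1.5865² + -1.5290²) = 2.2034 (running 12.0163)
  edge 6→7: √(2.8921² + -0.1166²) = 2.8944 (running 14.9107)
  edge 7→1: √(0.7272² + 4.0018²) = 4.0673 (running 18.9780)
Perimeter = 18.9780

Perimeter at t=0.334: 18.9780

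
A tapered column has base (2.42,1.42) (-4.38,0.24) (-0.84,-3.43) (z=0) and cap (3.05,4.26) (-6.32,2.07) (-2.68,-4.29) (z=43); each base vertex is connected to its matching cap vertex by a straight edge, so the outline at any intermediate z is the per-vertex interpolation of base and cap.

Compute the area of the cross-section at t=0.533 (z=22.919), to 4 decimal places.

Cross-section at t=0.533: each vertex is (1-t)·p0[i] + t·p1[i].
  v1: (1-0.533)·(2.42,1.42) + 0.533·(3.05,4.26) = (2.7558,2.9337)
  v2: (1-0.533)·(-4.38,0.24) + 0.533·(-6.32,2.07) = (-5.4140,1.2154)
  v3: (1-0.533)·(-0.84,-3.43) + 0.533·(-2.68,-4.29) = (-1.8207,-3.8884)
Shoelace sum Σ(x_i·y_{i+1} − x_{i+1}·y_i):
  i=1: 2.7558·1.2154 − -5.4140·2.9337 = +19.2326 (running +19.2326)
  i=2: -5.4140·-3.8884 − -1.8207·1.2154 = +23.2647 (running +42.4972)
  i=3: -1.8207·2.9337 − 2.7558·-3.8884 = +5.3741 (running +47.8713)
Area = |Σ|/2 = |47.8713|/2 = 23.9357

Area at t=0.533: 23.9357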